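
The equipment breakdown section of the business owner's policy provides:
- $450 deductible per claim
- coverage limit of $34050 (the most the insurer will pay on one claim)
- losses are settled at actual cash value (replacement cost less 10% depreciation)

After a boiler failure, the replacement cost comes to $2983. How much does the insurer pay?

$2234.70

Actual cash value after 10% depreciation: $2983 × 90% = $2684.70.
Subtract the deductible: $2684.70 − $450 = $2234.70.
That's under the $34050 cap, so the insurer reimburses the full $2234.70.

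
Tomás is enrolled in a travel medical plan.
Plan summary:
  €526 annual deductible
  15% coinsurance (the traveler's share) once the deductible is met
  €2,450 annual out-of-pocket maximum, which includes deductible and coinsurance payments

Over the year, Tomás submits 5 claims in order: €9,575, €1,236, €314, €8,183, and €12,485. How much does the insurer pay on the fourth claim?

€7,848.85

Bill 1, €9,575: €526 to deductible, leaving €9,049; 15% of €9,049 = €1,357.35. Traveler owes €1,883.35 (running OOP €1,883.35). Insurer: €9,575 − €1,883.35 = €7,691.65.
Bill 2, €1,236: deductible met; 15% of €1,236 = €185.40. Traveler pays €185.40; OOP now €2,068.75. Plan pays €1,236 − €185.40 = €1,050.60.
Bill 3, €314: deductible already satisfied, so traveler's share is 15% × €314 = €47.10. Cost to traveler: €47.10. OOP to date €2,115.85. Insurer: €314 − €47.10 = €266.90.
Bill 4, €8,183: deductible already satisfied, so traveler's share is 15% × €8,183 = €1,227.45. That would push OOP to €3,343.30, over the €2,450 cap, so traveler pays €2,450 − €2,115.85 = €334.15. Plan pays €8,183 − €334.15 = €7,848.85.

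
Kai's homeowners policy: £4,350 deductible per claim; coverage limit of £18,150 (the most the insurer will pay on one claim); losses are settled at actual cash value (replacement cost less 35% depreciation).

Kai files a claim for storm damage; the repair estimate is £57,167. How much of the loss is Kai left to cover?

£39,017

At 35% depreciation, ACV = £57,167 − £20,008.45 = £37,158.55.
After the deductible, £37,158.55 − £4,350 = £32,808.55 remains.
Since £32,808.55 > £18,150, the payout is capped at £18,150.
Out of pocket: £57,167 − £18,150 = £39,017.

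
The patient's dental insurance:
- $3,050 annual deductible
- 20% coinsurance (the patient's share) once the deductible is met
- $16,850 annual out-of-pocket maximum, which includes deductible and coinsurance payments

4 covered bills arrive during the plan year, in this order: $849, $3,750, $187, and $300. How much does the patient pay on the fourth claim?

$60

Claim 1 ($849): all of it applies to the deductible. Patient pays $849; OOP now $849.
Claim 2 ($3,750): $2,201 to deductible, leaving $1,549; 20% of $1,549 = $309.80. Patient pays $2,510.80; OOP now $3,359.80.
Claim 3 ($187): deductible met; 20% of $187 = $37.40. Cost to patient: $37.40. OOP to date $3,397.20.
Claim 4 ($300): deductible already satisfied, so patient's share is 20% × $300 = $60. Cost to patient: $60. OOP to date $3,457.20.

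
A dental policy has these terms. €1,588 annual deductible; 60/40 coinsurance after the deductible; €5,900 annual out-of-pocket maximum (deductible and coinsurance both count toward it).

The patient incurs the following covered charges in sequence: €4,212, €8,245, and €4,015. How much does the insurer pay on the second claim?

Bill 1, €4,212: €1,588 finishes the deductible; €2,624 goes to coinsurance; coinsurance €2,624 × 40% = €1,049.60. Patient owes €2,637.60 (running OOP €2,637.60). Insurer: €4,212 − €2,637.60 = €1,574.40.
Bill 2, €8,245: 40% coinsurance on €8,245 = €3,298. That would push OOP to €5,935.60, over the €5,900 cap, so patient pays €5,900 − €2,637.60 = €3,262.40. Plan pays €8,245 − €3,262.40 = €4,982.60.

€4,982.60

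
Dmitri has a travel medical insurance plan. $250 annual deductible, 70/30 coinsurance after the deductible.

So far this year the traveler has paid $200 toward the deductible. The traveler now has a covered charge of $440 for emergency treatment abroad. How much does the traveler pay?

$167

Deductible still to meet: $250 − $200 = $50.
The remaining $390 (= $440 − $50) moves to coinsurance.
Traveler's 30% share of $390 is $117.
That puts the traveler's cost at $50 + $117 = $167.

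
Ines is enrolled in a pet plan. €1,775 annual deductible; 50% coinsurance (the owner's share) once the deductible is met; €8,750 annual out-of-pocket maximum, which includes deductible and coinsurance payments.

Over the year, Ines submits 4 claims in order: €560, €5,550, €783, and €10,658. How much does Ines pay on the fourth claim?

€4,416

Claim 1 (€560): fully absorbed by the deductible. Owner pays €560; OOP now €560.
Claim 2 (€5,550): €1,215 to deductible, leaving €4,335; 50% of €4,335 = €2,167.50. Owner pays €3,382.50; OOP now €3,942.50.
Claim 3 (€783): deductible already satisfied, so owner's share is 50% × €783 = €391.50. Owner owes €391.50 (running OOP €4,334).
Claim 4 (€10,658): 50% coinsurance on €10,658 = €5,329. That would push OOP to €9,663, over the €8,750 cap, so owner pays €8,750 − €4,334 = €4,416.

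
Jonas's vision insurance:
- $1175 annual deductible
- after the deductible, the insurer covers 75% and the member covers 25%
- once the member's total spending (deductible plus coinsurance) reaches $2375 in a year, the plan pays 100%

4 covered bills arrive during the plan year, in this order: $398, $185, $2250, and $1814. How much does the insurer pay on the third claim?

#1 ($398): entire amount goes to the deductible. Member pays $398; OOP now $398. Insurer: $398 − $398 = $0.
#2 ($185): fully absorbed by the deductible. Member pays $185; OOP now $583. Insurer: $185 − $185 = $0.
#3 ($2250): $592 to deductible, leaving $1658; 25% of $1658 = $414.50. Cost to member: $1006.50. OOP to date $1589.50. Insurer: $2250 − $1006.50 = $1243.50.

$1243.50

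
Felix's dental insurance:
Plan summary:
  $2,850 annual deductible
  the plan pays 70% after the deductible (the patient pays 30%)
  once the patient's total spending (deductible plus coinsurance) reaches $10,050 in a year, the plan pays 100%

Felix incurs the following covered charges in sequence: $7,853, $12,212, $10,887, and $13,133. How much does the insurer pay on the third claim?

#1 ($7,853): deductible takes $2,850, $5,003 remains; coinsurance $5,003 × 30% = $1,500.90. Patient owes $4,350.90 (running OOP $4,350.90). Insurer: $7,853 − $4,350.90 = $3,502.10.
#2 ($12,212): deductible already satisfied, so patient's share is 30% × $12,212 = $3,663.60. Patient owes $3,663.60 (running OOP $8,014.50). Plan pays $12,212 − $3,663.60 = $8,548.40.
#3 ($10,887): deductible met; 30% of $10,887 = $3,266.10. OOP would hit $11,280.60 > $10,050, so the cap limits the patient to $10,050 − $8,014.50 = $2,035.50. Insurer: $10,887 − $2,035.50 = $8,851.50.

$8,851.50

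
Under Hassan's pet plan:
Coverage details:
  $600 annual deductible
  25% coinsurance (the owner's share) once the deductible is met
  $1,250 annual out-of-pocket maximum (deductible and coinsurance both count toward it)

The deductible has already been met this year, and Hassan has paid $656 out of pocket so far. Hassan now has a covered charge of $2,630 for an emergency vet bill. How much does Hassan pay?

The deductible is already satisfied, so the full bill goes to coinsurance.
Coinsurance: $2,630 × 25% = $657.50.
That would bring total out-of-pocket to $1,313.50, past the $1,250 cap. The owner is capped at $1,250 − $656 = $594 on this claim.

$594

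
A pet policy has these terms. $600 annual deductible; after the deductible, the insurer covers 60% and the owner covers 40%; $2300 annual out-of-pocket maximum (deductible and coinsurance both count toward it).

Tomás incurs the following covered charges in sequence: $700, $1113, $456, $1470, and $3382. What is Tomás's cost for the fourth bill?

Claim 1 — $700: $600 finishes the deductible; $100 goes to coinsurance; coinsurance $100 × 40% = $40. Owner owes $640 (running OOP $640).
Claim 2 — $1113: deductible met; 40% of $1113 = $445.20. Owner owes $445.20 (running OOP $1085.20).
Claim 3 — $456: deductible met; 40% of $456 = $182.40. Cost to owner: $182.40. OOP to date $1267.60.
Claim 4 — $1470: deductible met; 40% of $1470 = $588. Owner owes $588 (running OOP $1855.60).

$588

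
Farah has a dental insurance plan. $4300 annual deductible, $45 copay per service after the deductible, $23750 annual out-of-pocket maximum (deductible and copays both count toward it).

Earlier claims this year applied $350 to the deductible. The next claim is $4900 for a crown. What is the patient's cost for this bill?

Remaining deductible: $4300 − $350 = $3950.
The remaining $950 (= $4900 − $3950) moves to the copay.
Copay on this service: $45.
Patient responsibility before any cap: $3950 + $45 = $3995.
Cumulative spending $350 + $3995 = $4345 stays under the $23750 maximum.

$3995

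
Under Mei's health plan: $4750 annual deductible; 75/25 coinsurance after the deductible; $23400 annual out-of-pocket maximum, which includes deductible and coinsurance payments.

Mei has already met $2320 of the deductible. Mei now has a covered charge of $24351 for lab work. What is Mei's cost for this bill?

$7910.25

$2320 of the $4750 deductible is already met, leaving $2430.
That leaves $24351 − $2430 = $21921 for coinsurance.
Patient's 25% share of $21921 is $5480.25.
Patient responsibility before any cap: $2430 + $5480.25 = $7910.25.
Cumulative spending $2320 + $7910.25 = $10230.25 stays under the $23400 maximum.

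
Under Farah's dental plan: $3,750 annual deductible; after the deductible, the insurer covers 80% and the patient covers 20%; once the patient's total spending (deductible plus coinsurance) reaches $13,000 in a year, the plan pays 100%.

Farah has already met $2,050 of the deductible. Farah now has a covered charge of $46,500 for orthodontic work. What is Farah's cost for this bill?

Remaining deductible: $3,750 − $2,050 = $1,700.
That leaves $46,500 − $1,700 = $44,800 for coinsurance.
Coinsurance: $44,800 × 20% = $8,960.
Patient responsibility before any cap: $1,700 + $8,960 = $10,660.
Year-to-date out-of-pocket becomes $2,050 + $10,660 = $12,710, still under the $13,000 maximum, so no cap applies.

$10,660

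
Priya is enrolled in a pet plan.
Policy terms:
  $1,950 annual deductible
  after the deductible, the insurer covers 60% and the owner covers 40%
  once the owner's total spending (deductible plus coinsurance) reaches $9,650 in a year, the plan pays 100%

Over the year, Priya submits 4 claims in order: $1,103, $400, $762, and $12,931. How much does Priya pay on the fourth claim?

Claim 1 — $1,103: all of it applies to the deductible. Owner pays $1,103; OOP now $1,103.
Claim 2 — $400: fully absorbed by the deductible. Owner pays $400; OOP now $1,503.
Claim 3 — $762: deductible takes $447, $315 remains; owner's 40% is $126. Cost to owner: $573. OOP to date $2,076.
Claim 4 — $12,931: 40% coinsurance on $12,931 = $5,172.40. Owner pays $5,172.40; OOP now $7,248.40.

$5,172.40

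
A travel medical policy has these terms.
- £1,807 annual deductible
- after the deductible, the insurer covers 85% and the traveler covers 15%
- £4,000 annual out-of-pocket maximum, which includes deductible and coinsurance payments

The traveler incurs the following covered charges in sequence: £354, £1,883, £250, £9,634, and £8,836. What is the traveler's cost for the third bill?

#1 (£354): fully absorbed by the deductible. Cost to traveler: £354. OOP to date £354.
#2 (£1,883): £1,453 finishes the deductible; £430 goes to coinsurance; coinsurance £430 × 15% = £64.50. Traveler pays £1,517.50; OOP now £1,871.50.
#3 (£250): 15% coinsurance on £250 = £37.50. Traveler pays £37.50; OOP now £1,909.

£37.50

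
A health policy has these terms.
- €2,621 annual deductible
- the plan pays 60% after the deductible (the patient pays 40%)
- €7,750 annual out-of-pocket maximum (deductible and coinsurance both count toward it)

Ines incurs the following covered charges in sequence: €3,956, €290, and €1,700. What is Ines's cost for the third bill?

Claim 1 — €3,956: €2,621 finishes the deductible; €1,335 goes to coinsurance; patient's 40% is €534. Patient owes €3,155 (running OOP €3,155).
Claim 2 — €290: 40% coinsurance on €290 = €116. Patient pays €116; OOP now €3,271.
Claim 3 — €1,700: 40% coinsurance on €1,700 = €680. Patient owes €680 (running OOP €3,951).

€680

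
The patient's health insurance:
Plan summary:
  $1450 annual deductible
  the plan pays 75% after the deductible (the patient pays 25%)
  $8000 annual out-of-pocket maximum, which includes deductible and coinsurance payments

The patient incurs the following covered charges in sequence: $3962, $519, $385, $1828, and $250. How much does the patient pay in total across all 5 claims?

$2823.50

Claim 1 ($3962): $1450 to deductible, leaving $2512; 25% of $2512 = $628. Patient pays $2078; OOP now $2078.
Claim 2 ($519): deductible met; 25% of $519 = $129.75. Cost to patient: $129.75. OOP to date $2207.75.
Claim 3 ($385): 25% coinsurance on $385 = $96.25. Patient pays $96.25; OOP now $2304.
Claim 4 ($1828): deductible already satisfied, so patient's share is 25% × $1828 = $457. Patient owes $457 (running OOP $2761).
Claim 5 ($250): deductible met; 25% of $250 = $62.50. Patient pays $62.50; OOP now $2823.50.
Total paid by the patient: $2078 + $129.75 + $96.25 + $457 + $62.50 = $2823.50.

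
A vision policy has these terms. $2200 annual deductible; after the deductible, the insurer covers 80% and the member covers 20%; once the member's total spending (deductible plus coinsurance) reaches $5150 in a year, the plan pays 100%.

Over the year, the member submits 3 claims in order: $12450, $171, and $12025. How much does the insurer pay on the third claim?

Claim 1 — $12450: $2200 to deductible, leaving $10250; member's 20% is $2050. Member pays $4250; OOP now $4250. Insurer: $12450 − $4250 = $8200.
Claim 2 — $171: 20% coinsurance on $171 = $34.20. Cost to member: $34.20. OOP to date $4284.20. Insurer: $171 − $34.20 = $136.80.
Claim 3 — $12025: deductible met; 20% of $12025 = $2405. That would push OOP to $6689.20, over the $5150 cap, so member pays $5150 − $4284.20 = $865.80. Insurer: $12025 − $865.80 = $11159.20.

$11159.20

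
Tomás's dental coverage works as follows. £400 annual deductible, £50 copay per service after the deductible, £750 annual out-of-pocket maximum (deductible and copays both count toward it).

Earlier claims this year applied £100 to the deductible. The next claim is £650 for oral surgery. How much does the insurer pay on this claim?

£300

Deductible still to meet: £400 − £100 = £300.
That leaves £650 − £300 = £350 for the copay.
Copay on this service: £50.
Patient responsibility before any cap: £300 + £50 = £350.
Year-to-date out-of-pocket becomes £100 + £350 = £450, still under the £750 maximum, so no cap applies.
Insurer pays the balance: £650 − £350 = £300.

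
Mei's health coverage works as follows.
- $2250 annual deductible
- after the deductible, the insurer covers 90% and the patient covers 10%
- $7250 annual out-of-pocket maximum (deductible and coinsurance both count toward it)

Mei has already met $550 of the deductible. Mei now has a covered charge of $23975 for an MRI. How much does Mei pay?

Remaining deductible: $2250 − $550 = $1700.
The remaining $22275 (= $23975 − $1700) moves to coinsurance.
10% of $22275 = $2227.50 falls to the patient.
That puts the patient's cost at $1700 + $2227.50 = $3927.50 before any cap.
Cumulative spending $550 + $3927.50 = $4477.50 stays under the $7250 maximum.

$3927.50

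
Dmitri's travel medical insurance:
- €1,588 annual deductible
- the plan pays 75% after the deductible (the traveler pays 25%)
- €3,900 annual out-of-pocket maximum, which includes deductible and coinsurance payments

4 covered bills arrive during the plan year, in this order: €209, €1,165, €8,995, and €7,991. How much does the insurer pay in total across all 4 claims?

Bill 1, €209: fully absorbed by the deductible. Traveler pays €209; OOP now €209. Plan pays €209 − €209 = €0.
Bill 2, €1,165: all of it applies to the deductible. Cost to traveler: €1,165. OOP to date €1,374. Insurer: €1,165 − €1,165 = €0.
Bill 3, €8,995: deductible takes €214, €8,781 remains; coinsurance €8,781 × 25% = €2,195.25. Traveler pays €2,409.25; OOP now €3,783.25. Insurer: €8,995 − €2,409.25 = €6,585.75.
Bill 4, €7,991: 25% coinsurance on €7,991 = €1,997.75. That would push OOP to €5,781, over the €3,900 cap, so traveler pays €3,900 − €3,783.25 = €116.75. Plan pays €7,991 − €116.75 = €7,874.25.
Insurer total = bills − traveler's total = €18,360 − €3,900 = €14,460.

€14,460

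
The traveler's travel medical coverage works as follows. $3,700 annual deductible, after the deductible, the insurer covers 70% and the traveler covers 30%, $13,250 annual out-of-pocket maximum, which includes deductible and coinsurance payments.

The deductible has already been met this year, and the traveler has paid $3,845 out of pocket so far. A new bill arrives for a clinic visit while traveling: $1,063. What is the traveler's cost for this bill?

The deductible is already satisfied, so the full bill goes to coinsurance.
Coinsurance: $1,063 × 30% = $318.90.
Total out-of-pocket so far would be $3,845 + $318.90 = $4,163.90, below the $13,250 cap — no reduction.

$318.90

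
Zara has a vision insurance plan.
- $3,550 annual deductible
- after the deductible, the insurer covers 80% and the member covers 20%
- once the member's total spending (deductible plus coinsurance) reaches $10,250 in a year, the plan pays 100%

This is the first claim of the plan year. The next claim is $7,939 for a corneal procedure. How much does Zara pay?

$4,427.80

Deductible not yet touched, so the first $3,550 of the bill goes to the deductible.
After the $3,550 deductible portion, $7,939 − $3,550 = $4,389 is subject to coinsurance.
Member's 20% share of $4,389 is $877.80.
So the member owes $3,550 + $877.80 = $4,427.80 before any cap.
Cumulative spending $0 + $4,427.80 = $4,427.80 stays under the $10,250 maximum.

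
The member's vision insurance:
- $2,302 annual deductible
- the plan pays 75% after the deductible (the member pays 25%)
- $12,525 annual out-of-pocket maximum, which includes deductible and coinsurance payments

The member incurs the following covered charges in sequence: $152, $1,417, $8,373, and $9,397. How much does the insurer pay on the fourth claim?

$7,047.75

Claim 1 — $152: fully absorbed by the deductible. Member owes $152 (running OOP $152). Insurer: $152 − $152 = $0.
Claim 2 — $1,417: entire amount goes to the deductible. Cost to member: $1,417. OOP to date $1,569. Plan pays $1,417 − $1,417 = $0.
Claim 3 — $8,373: $733 finishes the deductible; $7,640 goes to coinsurance; coinsurance $7,640 × 25% = $1,910. Member owes $2,643 (running OOP $4,212). Insurer: $8,373 − $2,643 = $5,730.
Claim 4 — $9,397: deductible met; 25% of $9,397 = $2,349.25. Member pays $2,349.25; OOP now $6,561.25. Insurer: $9,397 − $2,349.25 = $7,047.75.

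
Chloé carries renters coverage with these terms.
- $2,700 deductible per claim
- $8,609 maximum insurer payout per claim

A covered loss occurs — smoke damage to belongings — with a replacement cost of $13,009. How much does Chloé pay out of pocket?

After the deductible, $13,009 − $2,700 = $10,309 remains.
The $8,609 per-incident cap binds; insurer pays $8,609.
Out of pocket: $13,009 − $8,609 = $4,400.

$4,400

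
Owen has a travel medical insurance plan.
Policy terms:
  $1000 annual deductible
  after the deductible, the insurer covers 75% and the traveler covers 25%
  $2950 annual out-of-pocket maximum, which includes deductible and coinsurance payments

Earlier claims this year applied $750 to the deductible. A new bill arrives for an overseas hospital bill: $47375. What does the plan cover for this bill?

$45175

$750 of the $1000 deductible is already met, leaving $250.
That leaves $47375 − $250 = $47125 for coinsurance.
25% of $47125 = $11781.25 falls to the traveler.
Traveler responsibility before any cap: $250 + $11781.25 = $12031.25.
Adding $12031.25 to the $750 already spent would give $12781.25, which exceeds the $2950 cap; the traveler pays just $2950 − $750 = $2200.
Insurer pays the balance: $47375 − $2200 = $45175.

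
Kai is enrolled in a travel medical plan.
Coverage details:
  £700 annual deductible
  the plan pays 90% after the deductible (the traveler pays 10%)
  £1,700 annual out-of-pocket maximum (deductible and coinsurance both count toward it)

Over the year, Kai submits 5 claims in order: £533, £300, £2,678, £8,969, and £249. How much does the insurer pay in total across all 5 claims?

£11,029

#1 (£533): entire amount goes to the deductible. Cost to traveler: £533. OOP to date £533. Insurer: £533 − £533 = £0.
#2 (£300): £167 to deductible, leaving £133; traveler's 10% is £13.30. Cost to traveler: £180.30. OOP to date £713.30. Insurer: £300 − £180.30 = £119.70.
#3 (£2,678): deductible already satisfied, so traveler's share is 10% × £2,678 = £267.80. Traveler pays £267.80; OOP now £981.10. Insurer: £2,678 − £267.80 = £2,410.20.
#4 (£8,969): deductible already satisfied, so traveler's share is 10% × £8,969 = £896.90. OOP would hit £1,878 > £1,700, so the cap limits the traveler to £1,700 − £981.10 = £718.90. Plan pays £8,969 − £718.90 = £8,250.10.
#5 (£249): deductible already satisfied, so traveler's share is 10% × £249 = £24.90. OOP would hit £1,724.90 > £1,700, so the cap limits the traveler to £1,700 − £1,700 = £0. Plan pays £249 − £0 = £249.
Insurer total = bills − traveler's total = £12,729 − £1,700 = £11,029.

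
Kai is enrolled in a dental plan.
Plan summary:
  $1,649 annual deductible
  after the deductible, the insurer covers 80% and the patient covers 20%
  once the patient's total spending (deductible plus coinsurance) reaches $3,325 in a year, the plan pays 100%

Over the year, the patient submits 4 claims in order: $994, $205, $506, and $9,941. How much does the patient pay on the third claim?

$461.20

#1 ($994): entire amount goes to the deductible. Patient pays $994; OOP now $994.
#2 ($205): entire amount goes to the deductible. Patient owes $205 (running OOP $1,199).
#3 ($506): $450 finishes the deductible; $56 goes to coinsurance; patient's 20% is $11.20. Patient owes $461.20 (running OOP $1,660.20).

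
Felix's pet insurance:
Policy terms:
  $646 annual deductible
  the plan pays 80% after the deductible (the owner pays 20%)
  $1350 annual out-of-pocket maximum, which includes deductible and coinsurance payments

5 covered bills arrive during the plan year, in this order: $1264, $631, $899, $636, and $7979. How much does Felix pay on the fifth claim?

$147.20

Claim 1 ($1264): $646 finishes the deductible; $618 goes to coinsurance; 20% of $618 = $123.60. Cost to owner: $769.60. OOP to date $769.60.
Claim 2 ($631): deductible already satisfied, so owner's share is 20% × $631 = $126.20. Cost to owner: $126.20. OOP to date $895.80.
Claim 3 ($899): deductible met; 20% of $899 = $179.80. Owner owes $179.80 (running OOP $1075.60).
Claim 4 ($636): deductible met; 20% of $636 = $127.20. Cost to owner: $127.20. OOP to date $1202.80.
Claim 5 ($7979): deductible met; 20% of $7979 = $1595.80. OOP would hit $2798.60 > $1350, so the cap limits the owner to $1350 − $1202.80 = $147.20.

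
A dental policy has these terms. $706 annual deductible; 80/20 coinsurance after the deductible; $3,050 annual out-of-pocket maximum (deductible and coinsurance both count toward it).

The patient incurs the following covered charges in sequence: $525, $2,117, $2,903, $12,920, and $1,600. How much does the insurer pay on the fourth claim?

$11,543.80

Claim 1 — $525: fully absorbed by the deductible. Patient owes $525 (running OOP $525). Plan pays $525 − $525 = $0.
Claim 2 — $2,117: $181 to deductible, leaving $1,936; coinsurance $1,936 × 20% = $387.20. Patient pays $568.20; OOP now $1,093.20. Plan pays $2,117 − $568.20 = $1,548.80.
Claim 3 — $2,903: deductible met; 20% of $2,903 = $580.60. Patient owes $580.60 (running OOP $1,673.80). Insurer: $2,903 − $580.60 = $2,322.40.
Claim 4 — $12,920: deductible already satisfied, so patient's share is 20% × $12,920 = $2,584. OOP would hit $4,257.80 > $3,050, so the cap limits the patient to $3,050 − $1,673.80 = $1,376.20. Insurer: $12,920 − $1,376.20 = $11,543.80.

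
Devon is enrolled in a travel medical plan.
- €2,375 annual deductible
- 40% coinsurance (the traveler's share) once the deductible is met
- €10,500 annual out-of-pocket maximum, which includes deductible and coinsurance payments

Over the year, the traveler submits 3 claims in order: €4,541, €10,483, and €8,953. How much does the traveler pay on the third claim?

Bill 1, €4,541: €2,375 to deductible, leaving €2,166; coinsurance €2,166 × 40% = €866.40. Traveler owes €3,241.40 (running OOP €3,241.40).
Bill 2, €10,483: 40% coinsurance on €10,483 = €4,193.20. Cost to traveler: €4,193.20. OOP to date €7,434.60.
Bill 3, €8,953: deductible already satisfied, so traveler's share is 40% × €8,953 = €3,581.20. OOP would hit €11,015.80 > €10,500, so the cap limits the traveler to €10,500 − €7,434.60 = €3,065.40.

€3,065.40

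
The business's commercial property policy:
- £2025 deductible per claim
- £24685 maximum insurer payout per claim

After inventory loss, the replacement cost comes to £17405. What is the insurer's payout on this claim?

Subtract the deductible: £17405 − £2025 = £15380.
That's under the £24685 cap, so the insurer reimburses the full £15380.

£15380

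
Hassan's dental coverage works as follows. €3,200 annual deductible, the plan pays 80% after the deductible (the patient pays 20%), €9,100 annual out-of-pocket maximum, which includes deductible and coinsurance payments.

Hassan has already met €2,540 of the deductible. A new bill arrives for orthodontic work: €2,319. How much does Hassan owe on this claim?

€2,540 of the €3,200 deductible is already met, leaving €660.
That leaves €2,319 − €660 = €1,659 for coinsurance.
Patient's 20% share of €1,659 is €331.80.
That puts the patient's cost at €660 + €331.80 = €991.80 before any cap.
Cumulative spending €2,540 + €991.80 = €3,531.80 stays under the €9,100 maximum.

€991.80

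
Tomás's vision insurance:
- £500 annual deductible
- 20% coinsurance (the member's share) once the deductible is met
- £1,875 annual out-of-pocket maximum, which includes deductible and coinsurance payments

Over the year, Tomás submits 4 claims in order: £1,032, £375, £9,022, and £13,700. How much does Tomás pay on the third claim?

£1,193.60

Claim 1 — £1,032: deductible takes £500, £532 remains; coinsurance £532 × 20% = £106.40. Cost to member: £606.40. OOP to date £606.40.
Claim 2 — £375: 20% coinsurance on £375 = £75. Cost to member: £75. OOP to date £681.40.
Claim 3 — £9,022: deductible met; 20% of £9,022 = £1,804.40. OOP would hit £2,485.80 > £1,875, so the cap limits the member to £1,875 − £681.40 = £1,193.60.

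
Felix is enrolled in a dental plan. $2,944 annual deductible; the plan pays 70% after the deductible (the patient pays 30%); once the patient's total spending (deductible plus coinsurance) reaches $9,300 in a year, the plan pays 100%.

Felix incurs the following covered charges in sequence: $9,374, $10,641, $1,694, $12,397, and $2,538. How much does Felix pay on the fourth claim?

Bill 1, $9,374: $2,944 to deductible, leaving $6,430; patient's 30% is $1,929. Patient pays $4,873; OOP now $4,873.
Bill 2, $10,641: 30% coinsurance on $10,641 = $3,192.30. Cost to patient: $3,192.30. OOP to date $8,065.30.
Bill 3, $1,694: deductible already satisfied, so patient's share is 30% × $1,694 = $508.20. Patient pays $508.20; OOP now $8,573.50.
Bill 4, $12,397: 30% coinsurance on $12,397 = $3,719.10. That would push OOP to $12,292.60, over the $9,300 cap, so patient pays $9,300 − $8,573.50 = $726.50.

$726.50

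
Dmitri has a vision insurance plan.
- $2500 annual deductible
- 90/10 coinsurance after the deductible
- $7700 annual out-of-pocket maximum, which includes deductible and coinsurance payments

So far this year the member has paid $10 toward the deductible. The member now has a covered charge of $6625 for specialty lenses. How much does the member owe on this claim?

Remaining deductible: $2500 − $10 = $2490.
After the $2490 deductible portion, $6625 − $2490 = $4135 is subject to coinsurance.
10% of $4135 = $413.50 falls to the member.
So the member owes $2490 + $413.50 = $2903.50 before any cap.
Total out-of-pocket so far would be $10 + $2903.50 = $2913.50, below the $7700 cap — no reduction.

$2903.50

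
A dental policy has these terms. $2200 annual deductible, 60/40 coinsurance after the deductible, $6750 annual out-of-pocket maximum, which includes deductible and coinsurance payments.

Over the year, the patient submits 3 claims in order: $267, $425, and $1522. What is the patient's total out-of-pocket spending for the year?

Claim 1 — $267: entire amount goes to the deductible. Patient pays $267; OOP now $267.
Claim 2 — $425: all of it applies to the deductible. Patient owes $425 (running OOP $692).
Claim 3 — $1522: deductible takes $1508, $14 remains; patient's 40% is $5.60. Patient pays $1513.60; OOP now $2205.60.
Total paid by the patient: $267 + $425 + $1513.60 = $2205.60.

$2205.60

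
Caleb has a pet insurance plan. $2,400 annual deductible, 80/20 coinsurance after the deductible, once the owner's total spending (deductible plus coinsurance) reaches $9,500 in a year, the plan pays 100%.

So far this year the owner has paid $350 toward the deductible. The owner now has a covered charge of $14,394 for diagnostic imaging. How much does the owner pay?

$350 of the $2,400 deductible is already met, leaving $2,050.
After the $2,050 deductible portion, $14,394 − $2,050 = $12,344 is subject to coinsurance.
20% of $12,344 = $2,468.80 falls to the owner.
That puts the owner's cost at $2,050 + $2,468.80 = $4,518.80 before any cap.
Total out-of-pocket so far would be $350 + $4,518.80 = $4,868.80, below the $9,500 cap — no reduction.

$4,518.80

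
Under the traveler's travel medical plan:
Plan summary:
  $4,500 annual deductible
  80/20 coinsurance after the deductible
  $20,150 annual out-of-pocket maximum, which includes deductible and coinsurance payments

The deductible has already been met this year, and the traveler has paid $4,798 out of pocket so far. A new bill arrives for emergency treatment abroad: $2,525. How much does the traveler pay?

With the deductible met, the entire $2,525 is subject to coinsurance.
Coinsurance: $2,525 × 20% = $505.
Year-to-date out-of-pocket becomes $4,798 + $505 = $5,303, still under the $20,150 maximum, so no cap applies.

$505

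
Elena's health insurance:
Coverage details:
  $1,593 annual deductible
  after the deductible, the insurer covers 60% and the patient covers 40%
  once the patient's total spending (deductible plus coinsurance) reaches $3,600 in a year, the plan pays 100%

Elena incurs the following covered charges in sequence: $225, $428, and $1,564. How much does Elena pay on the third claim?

$1,189.60

Claim 1 ($225): all of it applies to the deductible. Cost to patient: $225. OOP to date $225.
Claim 2 ($428): all of it applies to the deductible. Patient pays $428; OOP now $653.
Claim 3 ($1,564): deductible takes $940, $624 remains; 40% of $624 = $249.60. Patient owes $1,189.60 (running OOP $1,842.60).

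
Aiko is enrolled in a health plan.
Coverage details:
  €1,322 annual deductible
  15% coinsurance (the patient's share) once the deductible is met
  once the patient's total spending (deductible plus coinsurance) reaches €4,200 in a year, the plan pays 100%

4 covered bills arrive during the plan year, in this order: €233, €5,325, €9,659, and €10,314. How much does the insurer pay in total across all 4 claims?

Claim 1 (€233): all of it applies to the deductible. Cost to patient: €233. OOP to date €233. Plan pays €233 − €233 = €0.
Claim 2 (€5,325): €1,089 to deductible, leaving €4,236; 15% of €4,236 = €635.40. Patient pays €1,724.40; OOP now €1,957.40. Insurer: €5,325 − €1,724.40 = €3,600.60.
Claim 3 (€9,659): deductible met; 15% of €9,659 = €1,448.85. Patient pays €1,448.85; OOP now €3,406.25. Insurer: €9,659 − €1,448.85 = €8,210.15.
Claim 4 (€10,314): deductible already satisfied, so patient's share is 15% × €10,314 = €1,547.10. Adding that to €3,406.25 gives €4,953.35, past the €4,200 cap; patient pays only €4,200 − €3,406.25 = €793.75. Insurer: €10,314 − €793.75 = €9,520.25.
Insurer total: €0 + €3,600.60 + €8,210.15 + €9,520.25 = €21,331.

€21,331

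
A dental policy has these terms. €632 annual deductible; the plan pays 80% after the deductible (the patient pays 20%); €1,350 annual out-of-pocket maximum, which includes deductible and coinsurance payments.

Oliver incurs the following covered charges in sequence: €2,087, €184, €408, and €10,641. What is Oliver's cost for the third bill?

€81.60

Claim 1 — €2,087: €632 finishes the deductible; €1,455 goes to coinsurance; coinsurance €1,455 × 20% = €291. Patient pays €923; OOP now €923.
Claim 2 — €184: deductible already satisfied, so patient's share is 20% × €184 = €36.80. Patient owes €36.80 (running OOP €959.80).
Claim 3 — €408: deductible met; 20% of €408 = €81.60. Cost to patient: €81.60. OOP to date €1,041.40.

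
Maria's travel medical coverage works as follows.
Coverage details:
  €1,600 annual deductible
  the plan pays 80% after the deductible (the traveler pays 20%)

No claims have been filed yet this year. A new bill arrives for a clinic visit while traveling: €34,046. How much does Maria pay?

Deductible not yet touched, so the first €1,600 of the bill goes to the deductible.
That leaves €34,046 − €1,600 = €32,446 for coinsurance.
Coinsurance: €32,446 × 20% = €6,489.20.
That puts the traveler's cost at €1,600 + €6,489.20 = €8,089.20.

€8,089.20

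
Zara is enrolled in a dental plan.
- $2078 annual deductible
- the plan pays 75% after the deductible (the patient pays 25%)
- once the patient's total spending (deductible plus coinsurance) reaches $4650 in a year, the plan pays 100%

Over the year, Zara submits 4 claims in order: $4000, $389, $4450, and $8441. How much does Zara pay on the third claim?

Claim 1 — $4000: $2078 to deductible, leaving $1922; coinsurance $1922 × 25% = $480.50. Cost to patient: $2558.50. OOP to date $2558.50.
Claim 2 — $389: 25% coinsurance on $389 = $97.25. Patient owes $97.25 (running OOP $2655.75).
Claim 3 — $4450: deductible already satisfied, so patient's share is 25% × $4450 = $1112.50. Patient pays $1112.50; OOP now $3768.25.

$1112.50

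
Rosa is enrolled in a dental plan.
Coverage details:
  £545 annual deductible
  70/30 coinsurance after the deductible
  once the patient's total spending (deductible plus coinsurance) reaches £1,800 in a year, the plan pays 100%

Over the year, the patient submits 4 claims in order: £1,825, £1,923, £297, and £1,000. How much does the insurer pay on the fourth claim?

Claim 1 (£1,825): deductible takes £545, £1,280 remains; patient's 30% is £384. Cost to patient: £929. OOP to date £929. Insurer: £1,825 − £929 = £896.
Claim 2 (£1,923): deductible already satisfied, so patient's share is 30% × £1,923 = £576.90. Patient pays £576.90; OOP now £1,505.90. Plan pays £1,923 − £576.90 = £1,346.10.
Claim 3 (£297): deductible already satisfied, so patient's share is 30% × £297 = £89.10. Patient owes £89.10 (running OOP £1,595). Plan pays £297 − £89.10 = £207.90.
Claim 4 (£1,000): deductible met; 30% of £1,000 = £300. That would push OOP to £1,895, over the £1,800 cap, so patient pays £1,800 − £1,595 = £205. Insurer: £1,000 − £205 = £795.

£795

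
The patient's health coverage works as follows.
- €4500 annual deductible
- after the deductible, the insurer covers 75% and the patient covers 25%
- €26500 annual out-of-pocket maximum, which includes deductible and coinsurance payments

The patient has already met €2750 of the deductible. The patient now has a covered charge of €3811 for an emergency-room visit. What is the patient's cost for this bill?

€2265.25

Deductible still to meet: €4500 − €2750 = €1750.
That leaves €3811 − €1750 = €2061 for coinsurance.
25% of €2061 = €515.25 falls to the patient.
That puts the patient's cost at €1750 + €515.25 = €2265.25 before any cap.
Total out-of-pocket so far would be €2750 + €2265.25 = €5015.25, below the €26500 cap — no reduction.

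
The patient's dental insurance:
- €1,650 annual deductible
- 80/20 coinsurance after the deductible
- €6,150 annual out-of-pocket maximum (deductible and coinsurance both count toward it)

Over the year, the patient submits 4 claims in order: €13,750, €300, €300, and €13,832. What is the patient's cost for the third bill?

#1 (€13,750): deductible takes €1,650, €12,100 remains; 20% of €12,100 = €2,420. Patient owes €4,070 (running OOP €4,070).
#2 (€300): 20% coinsurance on €300 = €60. Cost to patient: €60. OOP to date €4,130.
#3 (€300): deductible met; 20% of €300 = €60. Patient pays €60; OOP now €4,190.

€60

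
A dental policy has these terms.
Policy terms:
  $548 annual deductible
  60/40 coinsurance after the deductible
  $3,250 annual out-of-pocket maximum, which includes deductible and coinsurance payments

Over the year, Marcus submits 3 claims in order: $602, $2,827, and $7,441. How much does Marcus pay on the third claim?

Claim 1 — $602: $548 finishes the deductible; $54 goes to coinsurance; 40% of $54 = $21.60. Patient pays $569.60; OOP now $569.60.
Claim 2 — $2,827: deductible already satisfied, so patient's share is 40% × $2,827 = $1,130.80. Patient owes $1,130.80 (running OOP $1,700.40).
Claim 3 — $7,441: deductible already satisfied, so patient's share is 40% × $7,441 = $2,976.40. Adding that to $1,700.40 gives $4,676.80, past the $3,250 cap; patient pays only $3,250 − $1,700.40 = $1,549.60.

$1,549.60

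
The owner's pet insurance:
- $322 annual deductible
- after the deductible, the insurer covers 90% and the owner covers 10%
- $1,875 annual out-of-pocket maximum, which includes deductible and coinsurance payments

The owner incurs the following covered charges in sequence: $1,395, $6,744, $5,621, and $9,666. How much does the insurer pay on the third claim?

Claim 1 — $1,395: $322 to deductible, leaving $1,073; 10% of $1,073 = $107.30. Owner pays $429.30; OOP now $429.30. Insurer: $1,395 − $429.30 = $965.70.
Claim 2 — $6,744: deductible met; 10% of $6,744 = $674.40. Cost to owner: $674.40. OOP to date $1,103.70. Plan pays $6,744 − $674.40 = $6,069.60.
Claim 3 — $5,621: deductible already satisfied, so owner's share is 10% × $5,621 = $562.10. Cost to owner: $562.10. OOP to date $1,665.80. Plan pays $5,621 − $562.10 = $5,058.90.

$5,058.90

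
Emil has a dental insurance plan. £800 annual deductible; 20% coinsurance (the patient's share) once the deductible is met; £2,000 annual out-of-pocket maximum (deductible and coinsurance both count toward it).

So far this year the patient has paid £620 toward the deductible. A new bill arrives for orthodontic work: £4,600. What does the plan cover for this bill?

£3,536

£620 of the £800 deductible is already met, leaving £180.
After the £180 deductible portion, £4,600 − £180 = £4,420 is subject to coinsurance.
20% of £4,420 = £884 falls to the patient.
That puts the patient's cost at £180 + £884 = £1,064 before any cap.
Year-to-date out-of-pocket becomes £620 + £1,064 = £1,684, still under the £2,000 maximum, so no cap applies.
The insurer covers the remainder: £4,600 − £1,064 = £3,536.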